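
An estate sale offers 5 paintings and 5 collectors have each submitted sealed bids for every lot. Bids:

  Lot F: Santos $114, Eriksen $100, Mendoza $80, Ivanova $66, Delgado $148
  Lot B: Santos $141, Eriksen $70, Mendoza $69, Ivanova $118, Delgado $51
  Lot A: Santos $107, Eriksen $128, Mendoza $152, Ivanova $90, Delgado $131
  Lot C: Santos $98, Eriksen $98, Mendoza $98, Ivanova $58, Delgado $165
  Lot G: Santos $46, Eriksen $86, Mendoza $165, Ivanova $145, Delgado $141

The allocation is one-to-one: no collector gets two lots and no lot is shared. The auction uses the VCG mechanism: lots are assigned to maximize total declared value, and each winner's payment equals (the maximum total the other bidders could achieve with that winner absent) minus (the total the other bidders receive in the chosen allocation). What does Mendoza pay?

Efficient allocation: Santos→Lot B ($141), Eriksen→Lot F ($100), Mendoza→Lot A ($152), Ivanova→Lot G ($145), Delgado→Lot C ($165); total welfare W = $703.
Mendoza receives Lot A at value $152, so the others get W − 152 = $551.
Without Mendoza: best allocation of the remaining 4 bidders over all 5 lots is Santos→Lot B ($141), Eriksen→Lot A ($128), Ivanova→Lot G ($145), Delgado→Lot C ($165), total $579.
VCG payment = (others' best without Mendoza) − (others' welfare with Mendoza) = 579 − 551 = $28.

Mendoza pays $28.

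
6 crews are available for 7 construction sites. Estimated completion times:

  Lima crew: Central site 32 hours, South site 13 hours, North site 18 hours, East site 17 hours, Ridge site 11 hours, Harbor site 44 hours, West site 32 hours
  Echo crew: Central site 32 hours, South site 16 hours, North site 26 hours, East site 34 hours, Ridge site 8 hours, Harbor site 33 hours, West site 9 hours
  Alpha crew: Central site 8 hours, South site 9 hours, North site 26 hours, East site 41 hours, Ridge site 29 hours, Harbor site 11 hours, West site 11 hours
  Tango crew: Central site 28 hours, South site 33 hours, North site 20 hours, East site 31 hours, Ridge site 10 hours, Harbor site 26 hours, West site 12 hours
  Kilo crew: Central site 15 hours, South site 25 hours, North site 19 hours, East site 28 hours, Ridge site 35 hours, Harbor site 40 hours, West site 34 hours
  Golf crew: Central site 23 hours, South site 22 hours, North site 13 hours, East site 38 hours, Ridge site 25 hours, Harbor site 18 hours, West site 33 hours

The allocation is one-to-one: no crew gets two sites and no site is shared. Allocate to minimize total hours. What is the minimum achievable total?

Minimum total: 71 hours

Treat this as an assignment problem: match each crew to one site.
Optimal: Lima crew→South site (13 hours), Echo crew→West site (9 hours), Alpha crew→Harbor site (11 hours), Tango crew→Ridge site (10 hours), Kilo crew→Central site (15 hours), Golf crew→North site (13 hours) — total 13+9+11+10+15+13 = 71 hours.
Next-best assignment: Lima crew→South site, Echo crew→Ridge site, Alpha crew→Harbor site, Tango crew→West site, Kilo crew→Central site, Golf crew→North site = 72 hours.
Swapping Tango crew↔Alpha crew (Tango crew→Harbor site 26 hours, Alpha crew→Ridge site 29 hours) adds 34.
Every other assignment is strictly worse.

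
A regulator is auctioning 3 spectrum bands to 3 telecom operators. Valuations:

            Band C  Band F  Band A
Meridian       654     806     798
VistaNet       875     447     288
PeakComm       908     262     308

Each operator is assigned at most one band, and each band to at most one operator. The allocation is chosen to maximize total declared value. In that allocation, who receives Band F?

Optimal: Meridian→Band A ($798M), VistaNet→Band F ($447M), PeakComm→Band C ($908M) — total 798+447+908 = $2153M.
Column-greedy (each band in turn goes to its best remaining operator) gives $2002M, worse by 151.
VistaNet's own top band is Band C ($875M), but forcing VistaNet→Band C and reassigning the rest optimally gives only $1989M — worse by 164.

VistaNet receives Band F.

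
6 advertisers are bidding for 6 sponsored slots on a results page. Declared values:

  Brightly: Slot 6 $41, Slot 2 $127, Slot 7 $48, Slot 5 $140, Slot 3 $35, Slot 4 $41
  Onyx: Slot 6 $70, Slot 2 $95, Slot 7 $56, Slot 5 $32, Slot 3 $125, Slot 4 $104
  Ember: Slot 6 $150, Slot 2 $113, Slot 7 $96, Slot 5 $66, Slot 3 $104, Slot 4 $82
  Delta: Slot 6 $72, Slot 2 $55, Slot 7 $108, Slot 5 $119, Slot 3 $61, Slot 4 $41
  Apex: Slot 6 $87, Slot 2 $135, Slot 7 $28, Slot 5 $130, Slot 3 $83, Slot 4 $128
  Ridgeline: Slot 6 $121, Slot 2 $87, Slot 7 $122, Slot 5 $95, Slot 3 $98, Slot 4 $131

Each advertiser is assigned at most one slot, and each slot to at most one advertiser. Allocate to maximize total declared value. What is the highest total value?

Max total: $789

Optimal: Brightly→Slot 5 ($140), Onyx→Slot 3 ($125), Ember→Slot 6 ($150), Delta→Slot 7 ($108), Apex→Slot 2 ($135), Ridgeline→Slot 4 ($131) — total 140+125+150+108+135+131 = $789.
Column-greedy (each slot in turn goes to its best remaining advertiser) gives $713, worse by 76.
Checked against all permutations: $789 is optimal.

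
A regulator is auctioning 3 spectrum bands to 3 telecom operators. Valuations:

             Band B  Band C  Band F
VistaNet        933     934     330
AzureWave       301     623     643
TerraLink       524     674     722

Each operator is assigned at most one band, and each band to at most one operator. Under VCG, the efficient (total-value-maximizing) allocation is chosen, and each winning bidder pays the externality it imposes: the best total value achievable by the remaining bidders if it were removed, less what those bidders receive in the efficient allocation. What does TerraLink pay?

TerraLink pays $21M.

Efficient allocation: VistaNet→Band B ($933M), AzureWave→Band C ($623M), TerraLink→Band F ($722M); total welfare W = $2278M.
TerraLink receives Band F at value $722M, so the others get W − 722 = $1556M.
Without TerraLink: best allocation of the remaining 2 bidders over all 3 bands is VistaNet→Band C ($934M), AzureWave→Band F ($643M), total $1577M.
VCG payment = (others' best without TerraLink) − (others' welfare with TerraLink) = 1577 − 1556 = $21M.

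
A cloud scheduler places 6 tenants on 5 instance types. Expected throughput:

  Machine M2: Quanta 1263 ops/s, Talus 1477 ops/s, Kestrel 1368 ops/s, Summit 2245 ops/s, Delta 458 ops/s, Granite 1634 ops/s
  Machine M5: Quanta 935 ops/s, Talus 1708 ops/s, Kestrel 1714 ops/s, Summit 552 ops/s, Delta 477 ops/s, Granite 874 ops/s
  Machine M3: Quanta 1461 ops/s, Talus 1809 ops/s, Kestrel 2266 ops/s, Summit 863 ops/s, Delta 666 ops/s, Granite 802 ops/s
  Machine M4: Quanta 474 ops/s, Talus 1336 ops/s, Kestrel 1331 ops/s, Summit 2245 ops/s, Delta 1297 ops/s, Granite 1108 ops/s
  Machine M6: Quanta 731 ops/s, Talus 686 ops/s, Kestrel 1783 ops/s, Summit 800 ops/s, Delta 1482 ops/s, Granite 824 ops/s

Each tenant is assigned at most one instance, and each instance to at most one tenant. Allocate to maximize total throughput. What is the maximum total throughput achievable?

Max total: 9335 ops/s

This is the linear assignment problem.
Optimal: Granite→Machine M2 (1634 ops/s), Talus→Machine M5 (1708 ops/s), Kestrel→Machine M3 (2266 ops/s), Summit→Machine M4 (2245 ops/s), Delta→Machine M6 (1482 ops/s) — total 1634+1708+2266+2245+1482 = 9335 ops/s.
Column-greedy (each instance in turn goes to its best remaining tenant) gives 7889 ops/s, worse by 1446.
Next-best assignment: Quanta→Machine M2, Talus→Machine M5, Kestrel→Machine M3, Summit→Machine M4, Delta→Machine M6 = 8964 ops/s.
Swapping Granite↔Talus (Granite→Machine M5 874 ops/s, Talus→Machine M2 1477 ops/s) loses 991.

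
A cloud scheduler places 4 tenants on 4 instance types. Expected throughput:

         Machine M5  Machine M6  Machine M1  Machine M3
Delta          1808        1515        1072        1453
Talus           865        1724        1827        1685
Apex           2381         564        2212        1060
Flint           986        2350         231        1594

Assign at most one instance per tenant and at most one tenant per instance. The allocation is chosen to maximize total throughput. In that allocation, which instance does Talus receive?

Talus receives Machine M3.

Optimal: Delta→Machine M5 (1808 ops/s), Talus→Machine M3 (1685 ops/s), Apex→Machine M1 (2212 ops/s), Flint→Machine M6 (2350 ops/s) — total 1808+1685+2212+2350 = 8055 ops/s.
Column-greedy (each instance in turn goes to its best remaining tenant) gives 8011 ops/s, worse by 44.
Next-best assignment: Delta→Machine M3, Talus→Machine M1, Apex→Machine M5, Flint→Machine M6 = 8011 ops/s.
Every other assignment is strictly worse.
Talus's own top instance is Machine M1 (1827 ops/s), but forcing Talus→Machine M1 and reassigning the rest optimally gives only 8011 ops/s — worse by 44.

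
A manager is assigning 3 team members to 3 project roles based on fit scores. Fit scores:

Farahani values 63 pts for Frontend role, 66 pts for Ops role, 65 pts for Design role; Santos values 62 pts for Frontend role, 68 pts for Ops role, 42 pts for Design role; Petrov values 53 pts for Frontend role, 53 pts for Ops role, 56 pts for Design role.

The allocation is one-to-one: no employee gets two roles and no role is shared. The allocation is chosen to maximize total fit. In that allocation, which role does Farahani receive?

Farahani receives Frontend role.

Optimal: Farahani→Frontend role (63 pts), Santos→Ops role (68 pts), Petrov→Design role (56 pts) — total 63+68+56 = 187 pts.
Row-greedy (each employee in turn takes its best remaining role) gives 184 pts, worse by 3.
Farahani's own top role is Ops role (66 pts), but forcing Farahani→Ops role and reassigning the rest optimally gives only 184 pts — worse by 3.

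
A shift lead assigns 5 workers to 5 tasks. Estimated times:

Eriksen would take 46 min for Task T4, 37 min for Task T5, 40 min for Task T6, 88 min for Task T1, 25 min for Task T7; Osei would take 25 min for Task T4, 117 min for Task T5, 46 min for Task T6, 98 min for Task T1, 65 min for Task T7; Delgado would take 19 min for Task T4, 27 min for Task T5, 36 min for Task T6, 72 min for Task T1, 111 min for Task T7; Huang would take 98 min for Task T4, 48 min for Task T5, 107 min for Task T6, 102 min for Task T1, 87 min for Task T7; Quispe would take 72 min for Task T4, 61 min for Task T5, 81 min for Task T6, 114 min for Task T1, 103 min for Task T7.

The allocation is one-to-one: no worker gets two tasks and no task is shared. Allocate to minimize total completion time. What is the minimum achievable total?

Optimal: Eriksen→Task T7 (25 min), Osei→Task T4 (25 min), Delgado→Task T6 (36 min), Huang→Task T5 (48 min), Quispe→Task T1 (114 min) — total 25+25+36+48+114 = 248 min.
Min-entry greedy (repeatedly take the single cheapest remaining cell) gives 252 min, worse by 4.
Next-best assignment: Eriksen→Task T7, Osei→Task T4, Delgado→Task T6, Huang→Task T1, Quispe→Task T5 = 249 min.
Swapping Huang↔Delgado (Huang→Task T6 107 min, Delgado→Task T5 27 min) adds 50.
Checked against all permutations: 248 min is optimal.

Min total: 248 min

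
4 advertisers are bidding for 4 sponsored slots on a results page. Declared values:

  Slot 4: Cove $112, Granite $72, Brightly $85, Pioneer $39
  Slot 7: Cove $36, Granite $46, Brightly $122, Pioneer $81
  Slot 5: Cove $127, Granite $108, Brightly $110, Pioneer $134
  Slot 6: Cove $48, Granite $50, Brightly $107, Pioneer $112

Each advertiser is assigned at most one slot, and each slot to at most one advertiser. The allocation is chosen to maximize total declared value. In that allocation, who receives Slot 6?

Pioneer receives Slot 6.

This is a one-to-one assignment (maximum-weight bipartite matching).
Optimal: Cove→Slot 4 ($112), Granite→Slot 5 ($108), Brightly→Slot 7 ($122), Pioneer→Slot 6 ($112) — total 112+108+122+112 = $454.
Row-greedy (each advertiser in turn takes its best remaining slot) gives $433, worse by 21.
Checked against all permutations: $454 is optimal.
Pioneer's own top slot is Slot 5 ($134), but forcing Pioneer→Slot 5 and reassigning the rest optimally gives only $418 — worse by 36.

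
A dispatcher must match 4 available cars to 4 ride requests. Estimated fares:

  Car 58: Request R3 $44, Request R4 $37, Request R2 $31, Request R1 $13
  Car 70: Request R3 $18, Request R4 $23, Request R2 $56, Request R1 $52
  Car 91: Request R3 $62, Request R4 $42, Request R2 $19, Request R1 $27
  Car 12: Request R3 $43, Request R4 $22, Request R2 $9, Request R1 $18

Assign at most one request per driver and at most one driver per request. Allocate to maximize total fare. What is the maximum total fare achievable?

Optimal: Car 58→Request R4 ($37), Car 70→Request R2 ($56), Car 91→Request R3 ($62), Car 12→Request R1 ($18) — total 37+56+62+18 = $173.
Row-greedy (each driver in turn takes its best remaining request) gives $160, worse by 13.
Checked against all permutations: $173 is optimal.

Maximum total: $173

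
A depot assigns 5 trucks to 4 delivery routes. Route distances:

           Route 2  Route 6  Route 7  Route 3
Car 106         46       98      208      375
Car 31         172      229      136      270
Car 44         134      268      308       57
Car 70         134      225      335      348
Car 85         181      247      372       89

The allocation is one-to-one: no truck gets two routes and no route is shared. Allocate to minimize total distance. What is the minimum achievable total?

Optimal: Car 70→Route 2 (134 km), Car 106→Route 6 (98 km), Car 31→Route 7 (136 km), Car 44→Route 3 (57 km) — total 134+98+136+57 = 425 km.
Row-greedy (each truck in turn takes its cheapest remaining route) gives 464 km, worse by 39.

Minimum total: 425 km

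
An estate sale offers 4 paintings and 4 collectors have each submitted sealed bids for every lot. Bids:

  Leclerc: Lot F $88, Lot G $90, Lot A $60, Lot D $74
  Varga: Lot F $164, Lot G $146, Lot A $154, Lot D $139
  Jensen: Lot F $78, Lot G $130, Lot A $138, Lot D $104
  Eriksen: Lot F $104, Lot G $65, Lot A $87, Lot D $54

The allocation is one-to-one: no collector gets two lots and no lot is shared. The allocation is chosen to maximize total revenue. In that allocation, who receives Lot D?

Varga receives Lot D.

Optimal: Leclerc→Lot G ($90), Varga→Lot D ($139), Jensen→Lot A ($138), Eriksen→Lot F ($104) — total 90+139+138+104 = $471.
Row-greedy (each collector in turn takes its best remaining lot) gives $446, worse by 25.
No other one-to-one assignment exceeds $471.
Varga's own top lot is Lot F ($164), but forcing Varga→Lot F and reassigning the rest optimally gives only $455 — worse by 16.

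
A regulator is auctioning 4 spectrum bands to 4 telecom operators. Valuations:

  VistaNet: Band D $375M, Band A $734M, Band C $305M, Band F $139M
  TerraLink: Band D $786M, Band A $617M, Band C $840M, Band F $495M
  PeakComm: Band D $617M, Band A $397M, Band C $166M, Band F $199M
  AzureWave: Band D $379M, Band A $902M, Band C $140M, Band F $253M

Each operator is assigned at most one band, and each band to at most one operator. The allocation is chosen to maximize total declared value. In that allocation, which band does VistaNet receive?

VistaNet receives Band F.

Optimal: VistaNet→Band F ($139M), TerraLink→Band C ($840M), PeakComm→Band D ($617M), AzureWave→Band A ($902M) — total 139+840+617+902 = $2498M.
Row-greedy (each operator in turn takes its best remaining band) gives $2444M, worse by 54.
Next-best assignment: VistaNet→Band A, TerraLink→Band C, PeakComm→Band D, AzureWave→Band F = $2444M.
Swapping PeakComm↔VistaNet (PeakComm→Band F $199M, VistaNet→Band D $375M) loses 182.
No other one-to-one assignment exceeds $2498M.
VistaNet's own top band is Band A ($734M), but forcing VistaNet→Band A and reassigning the rest optimally gives only $2444M — worse by 54.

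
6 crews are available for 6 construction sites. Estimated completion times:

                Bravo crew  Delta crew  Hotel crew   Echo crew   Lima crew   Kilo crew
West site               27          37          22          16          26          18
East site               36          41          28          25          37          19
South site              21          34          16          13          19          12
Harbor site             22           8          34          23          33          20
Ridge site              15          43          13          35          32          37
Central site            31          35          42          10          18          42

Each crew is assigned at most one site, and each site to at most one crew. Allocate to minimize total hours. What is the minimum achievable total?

This is a one-to-one assignment (minimum-cost bipartite matching).
Optimal: Bravo crew→Ridge site (15 hours), Delta crew→Harbor site (8 hours), Hotel crew→South site (16 hours), Echo crew→West site (16 hours), Lima crew→Central site (18 hours), Kilo crew→East site (19 hours) — total 15+8+16+16+18+19 = 92 hours.
Row-greedy (each crew in turn takes its cheapest remaining site) gives 94 hours, worse by 2.
No other one-to-one assignment undercuts 92 hours.

Minimum total: 92 hours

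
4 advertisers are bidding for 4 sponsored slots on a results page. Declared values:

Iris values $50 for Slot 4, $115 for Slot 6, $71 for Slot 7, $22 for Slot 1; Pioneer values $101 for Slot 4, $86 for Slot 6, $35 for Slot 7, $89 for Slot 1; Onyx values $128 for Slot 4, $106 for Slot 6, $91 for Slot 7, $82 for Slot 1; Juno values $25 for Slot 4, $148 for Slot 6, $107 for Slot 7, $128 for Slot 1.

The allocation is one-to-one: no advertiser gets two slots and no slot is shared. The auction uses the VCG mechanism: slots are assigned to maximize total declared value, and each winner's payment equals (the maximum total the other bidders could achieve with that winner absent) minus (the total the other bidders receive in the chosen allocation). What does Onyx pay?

Onyx pays $33.

Efficient allocation: Iris→Slot 6 ($115), Pioneer→Slot 1 ($89), Onyx→Slot 4 ($128), Juno→Slot 7 ($107); total welfare W = $439.
Onyx receives Slot 4 at value $128, so the others get W − 128 = $311.
Without Onyx: best allocation of the remaining 3 bidders over all 4 slots is Iris→Slot 6 ($115), Pioneer→Slot 4 ($101), Juno→Slot 1 ($128), total $344.
VCG payment = (others' best without Onyx) − (others' welfare with Onyx) = 344 − 311 = $33.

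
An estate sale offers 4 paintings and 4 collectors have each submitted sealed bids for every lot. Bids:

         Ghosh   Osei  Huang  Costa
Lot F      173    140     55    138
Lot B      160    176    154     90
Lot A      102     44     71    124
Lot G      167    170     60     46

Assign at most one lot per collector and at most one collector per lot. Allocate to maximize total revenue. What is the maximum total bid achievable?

Optimal: Ghosh→Lot F ($173), Osei→Lot G ($170), Huang→Lot B ($154), Costa→Lot A ($124) — total 173+170+154+124 = $621.
Column-greedy (each lot in turn goes to its best remaining collector) gives $533, worse by 88.

Maximum total: $621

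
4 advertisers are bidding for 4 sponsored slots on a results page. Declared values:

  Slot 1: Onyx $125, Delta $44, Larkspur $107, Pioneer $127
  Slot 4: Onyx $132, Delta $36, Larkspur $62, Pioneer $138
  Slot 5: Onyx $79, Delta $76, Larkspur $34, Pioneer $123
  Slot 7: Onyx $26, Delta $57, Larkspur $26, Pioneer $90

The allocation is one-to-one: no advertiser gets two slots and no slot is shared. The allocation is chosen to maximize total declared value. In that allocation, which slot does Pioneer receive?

Optimal: Onyx→Slot 4 ($132), Delta→Slot 7 ($57), Larkspur→Slot 1 ($107), Pioneer→Slot 5 ($123) — total 132+57+107+123 = $419.
Max-entry greedy (repeatedly take the single best remaining cell) gives $365, worse by 54.
Next-best assignment: Onyx→Slot 4, Delta→Slot 5, Larkspur→Slot 1, Pioneer→Slot 7 = $405.
Every other assignment is strictly worse.
Pioneer's own top slot is Slot 4 ($138), but forcing Pioneer→Slot 4 and reassigning the rest optimally gives only $381 — worse by 38.

Pioneer receives Slot 5.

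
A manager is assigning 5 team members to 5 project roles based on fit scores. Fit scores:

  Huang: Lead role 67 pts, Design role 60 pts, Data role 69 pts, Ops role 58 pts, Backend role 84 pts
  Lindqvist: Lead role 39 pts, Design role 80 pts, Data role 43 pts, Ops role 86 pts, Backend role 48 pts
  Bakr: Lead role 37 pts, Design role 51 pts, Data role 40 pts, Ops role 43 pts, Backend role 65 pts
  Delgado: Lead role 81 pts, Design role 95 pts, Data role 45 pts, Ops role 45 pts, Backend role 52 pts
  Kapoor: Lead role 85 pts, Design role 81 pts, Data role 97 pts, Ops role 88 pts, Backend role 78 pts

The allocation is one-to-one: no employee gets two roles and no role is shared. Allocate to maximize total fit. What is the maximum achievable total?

Optimal: Huang→Lead role (67 pts), Lindqvist→Ops role (86 pts), Bakr→Backend role (65 pts), Delgado→Design role (95 pts), Kapoor→Data role (97 pts) — total 67+86+65+95+97 = 410 pts.
Column-greedy (each role in turn goes to its best remaining employee) gives 400 pts, worse by 10.
Next-best assignment: Huang→Data role, Lindqvist→Ops role, Bakr→Backend role, Delgado→Design role, Kapoor→Lead role = 400 pts.

Max total: 410 pts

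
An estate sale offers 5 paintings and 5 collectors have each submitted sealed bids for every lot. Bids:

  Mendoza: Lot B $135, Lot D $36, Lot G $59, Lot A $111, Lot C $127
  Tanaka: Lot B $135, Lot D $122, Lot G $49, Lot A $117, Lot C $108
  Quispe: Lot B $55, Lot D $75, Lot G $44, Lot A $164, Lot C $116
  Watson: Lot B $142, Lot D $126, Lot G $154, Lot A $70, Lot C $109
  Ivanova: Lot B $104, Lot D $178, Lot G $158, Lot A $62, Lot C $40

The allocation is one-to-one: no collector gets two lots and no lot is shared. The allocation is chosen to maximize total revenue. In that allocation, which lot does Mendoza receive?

Optimal: Mendoza→Lot C ($127), Tanaka→Lot B ($135), Quispe→Lot A ($164), Watson→Lot G ($154), Ivanova→Lot D ($178) — total 127+135+164+154+178 = $758.
Checked against all permutations: $758 is optimal.
Mendoza's own top lot is Lot B ($135), but forcing Mendoza→Lot B and reassigning the rest optimally gives only $739 — worse by 19.

Mendoza receives Lot C.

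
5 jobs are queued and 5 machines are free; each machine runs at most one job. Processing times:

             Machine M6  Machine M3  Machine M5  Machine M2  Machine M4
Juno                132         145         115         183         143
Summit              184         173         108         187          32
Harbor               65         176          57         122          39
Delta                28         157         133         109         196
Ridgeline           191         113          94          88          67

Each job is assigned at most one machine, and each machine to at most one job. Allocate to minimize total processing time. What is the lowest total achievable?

This is a one-to-one assignment (minimum-cost bipartite matching).
Optimal: Juno→Machine M3 (145 min), Summit→Machine M4 (32 min), Harbor→Machine M5 (57 min), Delta→Machine M6 (28 min), Ridgeline→Machine M2 (88 min) — total 145+32+57+28+88 = 350 min.

Minimum total: 350 min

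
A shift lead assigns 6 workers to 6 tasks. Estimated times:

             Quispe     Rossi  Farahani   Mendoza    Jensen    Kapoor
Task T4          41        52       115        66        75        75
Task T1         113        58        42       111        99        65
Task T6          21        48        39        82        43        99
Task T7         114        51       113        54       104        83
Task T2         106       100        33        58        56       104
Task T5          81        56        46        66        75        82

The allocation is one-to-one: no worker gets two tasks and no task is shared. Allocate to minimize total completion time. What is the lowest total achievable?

Minimum total: 292 min

This is the linear assignment problem.
Optimal: Quispe→Task T4 (41 min), Rossi→Task T5 (56 min), Farahani→Task T2 (33 min), Mendoza→Task T7 (54 min), Jensen→Task T6 (43 min), Kapoor→Task T1 (65 min) — total 41+56+33+54+43+65 = 292 min.
Swapping Quispe↔Mendoza (Quispe→Task T7 114 min, Mendoza→Task T4 66 min) adds 85.
Every other assignment is strictly worse.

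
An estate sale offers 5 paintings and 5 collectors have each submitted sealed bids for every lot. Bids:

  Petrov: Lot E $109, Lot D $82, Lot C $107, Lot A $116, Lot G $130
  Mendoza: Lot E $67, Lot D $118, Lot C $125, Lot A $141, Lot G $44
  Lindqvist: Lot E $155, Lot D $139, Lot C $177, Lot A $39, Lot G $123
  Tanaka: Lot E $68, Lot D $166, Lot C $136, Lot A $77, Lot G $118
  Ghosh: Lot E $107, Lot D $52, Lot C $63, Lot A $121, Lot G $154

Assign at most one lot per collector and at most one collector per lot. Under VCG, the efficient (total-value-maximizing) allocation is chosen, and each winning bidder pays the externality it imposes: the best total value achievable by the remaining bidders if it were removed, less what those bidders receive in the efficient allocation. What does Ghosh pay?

Ghosh pays $21.

Efficient allocation: Petrov→Lot E ($109), Mendoza→Lot A ($141), Lindqvist→Lot C ($177), Tanaka→Lot D ($166), Ghosh→Lot G ($154); total welfare W = $747.
Ghosh receives Lot G at value $154, so the others get W − 154 = $593.
Without Ghosh: best allocation of the remaining 4 bidders over all 5 lots is Petrov→Lot G ($130), Mendoza→Lot A ($141), Lindqvist→Lot C ($177), Tanaka→Lot D ($166), total $614.
VCG payment = (others' best without Ghosh) − (others' welfare with Ghosh) = 614 − 593 = $21.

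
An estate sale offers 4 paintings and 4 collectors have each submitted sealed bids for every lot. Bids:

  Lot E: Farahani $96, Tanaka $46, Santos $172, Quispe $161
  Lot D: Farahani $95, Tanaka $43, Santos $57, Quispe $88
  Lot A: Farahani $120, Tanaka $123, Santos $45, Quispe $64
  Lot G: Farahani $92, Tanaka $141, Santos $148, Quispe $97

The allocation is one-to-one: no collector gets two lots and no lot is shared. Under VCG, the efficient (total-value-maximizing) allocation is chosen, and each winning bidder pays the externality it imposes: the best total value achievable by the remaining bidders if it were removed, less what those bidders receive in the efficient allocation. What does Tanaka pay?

Tanaka pays $25.

Efficient allocation: Farahani→Lot D ($95), Tanaka→Lot A ($123), Santos→Lot G ($148), Quispe→Lot E ($161); total welfare W = $527.
Tanaka receives Lot A at value $123, so the others get W − 123 = $404.
Without Tanaka: best allocation of the remaining 3 bidders over all 4 lots is Farahani→Lot A ($120), Santos→Lot G ($148), Quispe→Lot E ($161), total $429.
VCG payment = (others' best without Tanaka) − (others' welfare with Tanaka) = 429 − 404 = $25.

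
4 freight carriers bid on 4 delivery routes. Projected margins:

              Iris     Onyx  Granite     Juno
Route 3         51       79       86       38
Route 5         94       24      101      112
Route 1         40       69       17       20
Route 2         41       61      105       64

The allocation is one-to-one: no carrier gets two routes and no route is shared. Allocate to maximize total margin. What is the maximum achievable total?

Optimal: Iris→Route 3 ($51k), Onyx→Route 1 ($69k), Granite→Route 2 ($105k), Juno→Route 5 ($112k) — total 51+69+105+112 = $337k.
Column-greedy (each route in turn goes to its best remaining carrier) gives $308k, worse by 29.
Swapping Granite↔Juno (Granite→Route 5 $101k, Juno→Route 2 $64k) loses 52.
No other one-to-one assignment exceeds $337k.

Max total: $337k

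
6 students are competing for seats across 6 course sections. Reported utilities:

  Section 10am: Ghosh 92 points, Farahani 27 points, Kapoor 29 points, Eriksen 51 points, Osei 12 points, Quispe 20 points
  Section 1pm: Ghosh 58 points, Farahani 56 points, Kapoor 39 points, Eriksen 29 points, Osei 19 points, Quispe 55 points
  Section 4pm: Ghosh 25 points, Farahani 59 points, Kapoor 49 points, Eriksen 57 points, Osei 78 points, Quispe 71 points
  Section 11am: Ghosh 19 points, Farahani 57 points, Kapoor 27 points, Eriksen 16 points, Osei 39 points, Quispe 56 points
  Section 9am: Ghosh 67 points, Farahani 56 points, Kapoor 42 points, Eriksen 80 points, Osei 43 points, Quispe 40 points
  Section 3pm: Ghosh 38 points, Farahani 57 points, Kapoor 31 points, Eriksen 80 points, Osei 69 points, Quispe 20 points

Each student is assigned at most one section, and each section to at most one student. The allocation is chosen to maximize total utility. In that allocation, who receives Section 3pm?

This is a one-to-one assignment (maximum-weight bipartite matching).
Optimal: Ghosh→Section 10am (92 points), Farahani→Section 11am (57 points), Kapoor→Section 1pm (39 points), Eriksen→Section 9am (80 points), Osei→Section 3pm (69 points), Quispe→Section 4pm (71 points) — total 92+57+39+80+69+71 = 408 points.
Row-greedy (each student in turn takes its best remaining section) gives 367 points, worse by 41.
Swapping Eriksen↔Kapoor (Eriksen→Section 1pm 29 points, Kapoor→Section 9am 42 points) loses 48.
Every other assignment is strictly worse.
Osei's own top section is Section 4pm (78 points), but forcing Osei→Section 4pm and reassigning the rest optimally gives only 404 points — worse by 4.

Osei receives Section 3pm.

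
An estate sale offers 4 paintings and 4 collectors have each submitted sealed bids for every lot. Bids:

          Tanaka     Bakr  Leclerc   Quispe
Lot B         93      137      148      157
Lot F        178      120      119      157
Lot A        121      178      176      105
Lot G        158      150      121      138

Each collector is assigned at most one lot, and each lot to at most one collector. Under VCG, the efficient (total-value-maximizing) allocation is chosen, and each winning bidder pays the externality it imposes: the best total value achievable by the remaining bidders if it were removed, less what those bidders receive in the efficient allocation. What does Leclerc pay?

Leclerc pays $28.

Efficient allocation: Tanaka→Lot F ($178), Bakr→Lot G ($150), Leclerc→Lot A ($176), Quispe→Lot B ($157); total welfare W = $661.
Leclerc receives Lot A at value $176, so the others get W − 176 = $485.
Without Leclerc: best allocation of the remaining 3 bidders over all 4 lots is Tanaka→Lot F ($178), Bakr→Lot A ($178), Quispe→Lot B ($157), total $513.
VCG payment = (others' best without Leclerc) − (others' welfare with Leclerc) = 513 − 485 = $28.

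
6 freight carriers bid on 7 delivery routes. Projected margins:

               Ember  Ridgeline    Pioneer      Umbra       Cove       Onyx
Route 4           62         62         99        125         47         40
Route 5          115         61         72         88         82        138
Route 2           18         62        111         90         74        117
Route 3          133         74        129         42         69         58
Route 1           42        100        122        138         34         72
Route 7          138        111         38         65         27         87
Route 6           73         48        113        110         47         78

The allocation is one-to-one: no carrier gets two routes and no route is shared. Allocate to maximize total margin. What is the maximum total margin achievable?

Optimal: Ember→Route 3 ($133k), Ridgeline→Route 7 ($111k), Pioneer→Route 6 ($113k), Umbra→Route 1 ($138k), Cove→Route 2 ($74k), Onyx→Route 5 ($138k) — total 133+111+113+138+74+138 = $707k.
Max-entry greedy (repeatedly take the single best remaining cell) gives $679k, worse by 28.
Swapping Ridgeline↔Onyx (Ridgeline→Route 5 $61k, Onyx→Route 7 $87k) loses 101.
Checked against all permutations: $707k is optimal.

Maximum total: $707k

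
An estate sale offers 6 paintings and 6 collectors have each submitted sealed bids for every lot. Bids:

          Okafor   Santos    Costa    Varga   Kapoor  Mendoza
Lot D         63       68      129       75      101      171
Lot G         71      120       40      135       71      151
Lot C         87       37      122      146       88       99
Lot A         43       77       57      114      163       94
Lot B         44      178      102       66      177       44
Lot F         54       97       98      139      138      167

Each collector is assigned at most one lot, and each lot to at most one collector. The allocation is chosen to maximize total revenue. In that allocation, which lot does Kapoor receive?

Optimal: Okafor→Lot C ($87), Santos→Lot B ($178), Costa→Lot D ($129), Varga→Lot G ($135), Kapoor→Lot A ($163), Mendoza→Lot F ($167) — total 87+178+129+135+163+167 = $859.
Next-best assignment: Okafor→Lot G, Santos→Lot B, Costa→Lot D, Varga→Lot C, Kapoor→Lot A, Mendoza→Lot F = $854.
Swapping Santos↔Okafor (Santos→Lot C $37, Okafor→Lot B $44) loses 184.
Kapoor's own top lot is Lot B ($177), but forcing Kapoor→Lot B and reassigning the rest optimally gives only $794 — worse by 65.

Kapoor receives Lot A.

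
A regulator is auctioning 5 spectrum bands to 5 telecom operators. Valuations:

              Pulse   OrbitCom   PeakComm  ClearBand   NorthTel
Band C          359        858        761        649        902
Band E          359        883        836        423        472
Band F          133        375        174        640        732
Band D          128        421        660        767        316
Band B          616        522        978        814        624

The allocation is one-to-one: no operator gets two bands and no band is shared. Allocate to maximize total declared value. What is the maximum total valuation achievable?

Max total: $3809M

Treat this as an assignment problem: match each operator to one band.
Optimal: Pulse→Band B ($616M), OrbitCom→Band C ($858M), PeakComm→Band E ($836M), ClearBand→Band D ($767M), NorthTel→Band F ($732M) — total 616+858+836+767+732 = $3809M.
Row-greedy (each operator in turn takes its best remaining band) gives $3759M, worse by 50.
Swapping NorthTel↔PeakComm (NorthTel→Band E $472M, PeakComm→Band F $174M) loses 922.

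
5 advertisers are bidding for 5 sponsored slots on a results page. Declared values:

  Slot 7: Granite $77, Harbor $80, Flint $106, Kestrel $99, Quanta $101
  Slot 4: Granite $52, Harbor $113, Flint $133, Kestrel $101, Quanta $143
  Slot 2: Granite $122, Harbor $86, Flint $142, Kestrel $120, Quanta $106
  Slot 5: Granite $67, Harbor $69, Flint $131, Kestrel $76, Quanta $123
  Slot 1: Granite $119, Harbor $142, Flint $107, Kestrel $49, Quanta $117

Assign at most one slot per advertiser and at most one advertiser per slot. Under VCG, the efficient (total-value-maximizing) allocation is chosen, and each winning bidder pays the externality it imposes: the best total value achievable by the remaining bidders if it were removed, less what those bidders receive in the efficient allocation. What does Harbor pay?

Harbor pays $18.

Efficient allocation: Granite→Slot 2 ($122), Harbor→Slot 1 ($142), Flint→Slot 5 ($131), Kestrel→Slot 7 ($99), Quanta→Slot 4 ($143); total welfare W = $637.
Harbor receives Slot 1 at value $142, so the others get W − 142 = $495.
Without Harbor: best allocation of the remaining 4 bidders over all 5 slots is Granite→Slot 1 ($119), Flint→Slot 5 ($131), Kestrel→Slot 2 ($120), Quanta→Slot 4 ($143), total $513.
VCG payment = (others' best without Harbor) − (others' welfare with Harbor) = 513 − 495 = $18.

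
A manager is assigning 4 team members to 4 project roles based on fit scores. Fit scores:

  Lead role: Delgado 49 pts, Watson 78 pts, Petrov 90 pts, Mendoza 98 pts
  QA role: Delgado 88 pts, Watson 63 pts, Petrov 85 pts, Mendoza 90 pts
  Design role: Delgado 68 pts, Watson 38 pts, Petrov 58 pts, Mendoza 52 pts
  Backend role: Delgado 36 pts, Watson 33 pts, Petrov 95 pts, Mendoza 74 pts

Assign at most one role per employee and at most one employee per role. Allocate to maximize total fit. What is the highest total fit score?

Maximum total: 331 pts

Optimal: Delgado→Design role (68 pts), Watson→Lead role (78 pts), Petrov→Backend role (95 pts), Mendoza→QA role (90 pts) — total 68+78+95+90 = 331 pts.
Column-greedy (each role in turn goes to its best remaining employee) gives 277 pts, worse by 54.
Swapping Petrov↔Delgado (Petrov→Design role 58 pts, Delgado→Backend role 36 pts) loses 69.
Checked against all permutations: 331 pts is optimal.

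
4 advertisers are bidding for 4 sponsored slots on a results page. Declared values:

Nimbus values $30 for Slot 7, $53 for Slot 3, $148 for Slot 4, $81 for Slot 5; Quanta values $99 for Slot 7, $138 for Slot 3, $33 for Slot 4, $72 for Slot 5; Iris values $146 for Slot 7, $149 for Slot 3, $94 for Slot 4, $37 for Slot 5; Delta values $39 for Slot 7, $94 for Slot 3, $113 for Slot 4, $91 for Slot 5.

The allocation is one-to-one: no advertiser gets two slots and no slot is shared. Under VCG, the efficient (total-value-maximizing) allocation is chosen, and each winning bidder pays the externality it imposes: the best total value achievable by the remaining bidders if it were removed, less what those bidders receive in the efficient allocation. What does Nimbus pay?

Efficient allocation: Nimbus→Slot 4 ($148), Quanta→Slot 3 ($138), Iris→Slot 7 ($146), Delta→Slot 5 ($91); total welfare W = $523.
Nimbus receives Slot 4 at value $148, so the others get W − 148 = $375.
Without Nimbus: best allocation of the remaining 3 bidders over all 4 slots is Quanta→Slot 3 ($138), Iris→Slot 7 ($146), Delta→Slot 4 ($113), total $397.
VCG payment = (others' best without Nimbus) − (others' welfare with Nimbus) = 397 − 375 = $22.

Nimbus pays $22.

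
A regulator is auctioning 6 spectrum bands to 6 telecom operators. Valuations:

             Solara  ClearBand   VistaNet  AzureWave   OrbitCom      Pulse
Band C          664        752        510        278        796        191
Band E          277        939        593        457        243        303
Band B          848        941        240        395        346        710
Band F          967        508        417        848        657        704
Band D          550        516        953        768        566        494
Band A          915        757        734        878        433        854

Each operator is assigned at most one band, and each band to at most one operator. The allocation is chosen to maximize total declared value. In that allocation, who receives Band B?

Treat this as an assignment problem: match each operator to one band.
Optimal: Solara→Band F ($967M), ClearBand→Band E ($939M), VistaNet→Band D ($953M), AzureWave→Band A ($878M), OrbitCom→Band C ($796M), Pulse→Band B ($710M) — total 967+939+953+878+796+710 = $5243M.
Pulse's own top band is Band A ($854M), but forcing Pulse→Band A and reassigning the rest optimally gives only $5238M — worse by 5.

Pulse receives Band B.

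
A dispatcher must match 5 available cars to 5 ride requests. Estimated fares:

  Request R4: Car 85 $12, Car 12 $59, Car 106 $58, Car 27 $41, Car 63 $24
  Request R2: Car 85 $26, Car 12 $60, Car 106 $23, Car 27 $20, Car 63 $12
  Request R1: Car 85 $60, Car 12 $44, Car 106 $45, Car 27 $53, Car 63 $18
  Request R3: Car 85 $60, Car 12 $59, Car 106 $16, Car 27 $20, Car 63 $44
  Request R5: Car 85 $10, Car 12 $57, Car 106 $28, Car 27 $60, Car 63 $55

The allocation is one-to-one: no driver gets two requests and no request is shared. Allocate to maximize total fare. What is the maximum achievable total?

Max total: $286

Optimal: Car 85→Request R3 ($60), Car 12→Request R2 ($60), Car 106→Request R4 ($58), Car 27→Request R1 ($53), Car 63→Request R5 ($55) — total 60+60+58+53+55 = $286.
Next-best assignment: Car 85→Request R1, Car 12→Request R2, Car 106→Request R4, Car 27→Request R5, Car 63→Request R3 = $282.
Every other assignment is strictly worse.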